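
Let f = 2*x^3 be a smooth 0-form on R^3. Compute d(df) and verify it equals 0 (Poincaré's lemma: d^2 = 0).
d(df) = 0

Step 1: df = sum_i (∂f/∂x_i) dx_i = (6*x^2) dx + (0) dy + (0) dz.
Step 2: Apply d again. Using the 1-form formula, the coefficient of dx ∧ dy in d(df) is ∂^2 f/∂x ∂y - ∂^2 f/∂y ∂x = (0) - (0) = 0 (equality of mixed partials for smooth f).
Similarly for dx ∧ dz and dy ∧ dz — all coefficients vanish. So d(df) = 0.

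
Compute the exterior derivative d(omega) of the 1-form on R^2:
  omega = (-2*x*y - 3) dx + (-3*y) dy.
d(omega) = (2*x) dx ∧ dy

For a 1-form omega = sum_i f_i dx_i, the exterior derivative is
  d(omega) = sum_{i < j} (∂f_j/∂x_i - ∂f_i/∂x_j) dx_i ∧ dx_j.
  coefficient of dx ∧ dy: ∂f_2/∂x - ∂f_1/∂y = ∂(-3*y)/∂x - ∂(-2*x*y - 3)/∂y = 2*x
Assembling: d(omega) = (2*x) dx ∧ dy.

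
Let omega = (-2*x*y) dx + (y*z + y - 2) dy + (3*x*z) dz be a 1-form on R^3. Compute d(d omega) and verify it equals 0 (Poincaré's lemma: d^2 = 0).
d(d omega) = 0

Step 1: d omega = sum_{i<j} (∂f_j/∂x_i - ∂f_i/∂x_j) dx_i ∧ dx_j:
  coeff of dx ∧ dy: 2*x
  coeff of dx ∧ dz: 3*z
  coeff of dy ∧ dz: -y
Step 2: Apply d again to each 2-form coefficient. The only possible 3-form in R^3 is dx ∧ dy ∧ dz, with coefficient
  ∂(coeff of dy∧dz)/∂x - ∂(coeff of dx∧dz)/∂y + ∂(coeff of dx∧dy)/∂z
  = ∂/∂x (-y) - ∂/∂y (3*z) + ∂/∂z (2*x).
Each of these terms simplifies to sums of mixed partials that cancel in pairs. The result is 0 (by equality of mixed partials for smooth functions — Schwarz / Clairaut).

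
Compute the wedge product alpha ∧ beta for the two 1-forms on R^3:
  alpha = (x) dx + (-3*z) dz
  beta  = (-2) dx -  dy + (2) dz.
alpha ∧ beta = (-x) dx ∧ dy + (2*x - 6*z) dx ∧ dz + (-3*z) dy ∧ dz

Distribute the wedge, using dx_i ∧ dx_j = -dx_j ∧ dx_i and dx_i ∧ dx_i = 0. For each pair (i, j) with i < j, the coefficient of dx_i ∧ dx_j in alpha ∧ beta is (alpha_i * beta_j - alpha_j * beta_i). Collecting: alpha ∧ beta = (-x) dx ∧ dy + (2*x - 6*z) dx ∧ dz + (-3*z) dy ∧ dz.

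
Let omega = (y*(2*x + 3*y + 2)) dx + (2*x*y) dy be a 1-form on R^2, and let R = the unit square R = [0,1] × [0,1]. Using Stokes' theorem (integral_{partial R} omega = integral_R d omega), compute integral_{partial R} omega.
integral_(partial R) omega = -5

Stokes: integral_partial_R omega = integral_R d omega with d omega = (∂Q/∂x - ∂P/∂y) dx ∧ dy.
  ∂Q/∂x = 2*y
  ∂P/∂y = 2*x + 6*y + 2
  integrand = ∂Q/∂x - ∂P/∂y = -2*x - 4*y - 2.
Integrating over R: integral_0^1 integral_0^1 (-2*x - 4*y - 2) dx dy = -5.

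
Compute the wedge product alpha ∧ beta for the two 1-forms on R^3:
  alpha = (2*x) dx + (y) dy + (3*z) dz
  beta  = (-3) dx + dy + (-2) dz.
alpha ∧ beta = (2*x + 3*y) dx ∧ dy + (-4*x + 9*z) dx ∧ dz + (-2*y - 3*z) dy ∧ dz

Distribute the wedge, using dx_i ∧ dx_j = -dx_j ∧ dx_i and dx_i ∧ dx_i = 0. For each pair (i, j) with i < j, the coefficient of dx_i ∧ dx_j in alpha ∧ beta is (alpha_i * beta_j - alpha_j * beta_i). Collecting: alpha ∧ beta = (2*x + 3*y) dx ∧ dy + (-4*x + 9*z) dx ∧ dz + (-2*y - 3*z) dy ∧ dz.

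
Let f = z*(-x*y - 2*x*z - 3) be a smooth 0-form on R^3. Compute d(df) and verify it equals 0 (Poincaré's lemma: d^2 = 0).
d(df) = 0

Step 1: df = sum_i (∂f/∂x_i) dx_i = (z*(-y - 2*z)) dx + (-x*z) dy + (-x*y - 4*x*z - 3) dz.
Step 2: Apply d again. Using the 1-form formula, the coefficient of dx ∧ dy in d(df) is ∂^2 f/∂x ∂y - ∂^2 f/∂y ∂x = (-z) - (-z) = 0 (equality of mixed partials for smooth f).
Similarly for dx ∧ dz and dy ∧ dz — all coefficients vanish. So d(df) = 0.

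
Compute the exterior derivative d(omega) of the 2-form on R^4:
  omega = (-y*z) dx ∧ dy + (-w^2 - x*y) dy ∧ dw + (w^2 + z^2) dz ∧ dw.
d(omega) = (-y) dx ∧ dy ∧ dz + (-y) dx ∧ dy ∧ dw

For a 2-form omega = sum_{i<j} g_{ij} dx_i ∧ dx_j, the exterior derivative is
  d(omega) = sum_{i<j} d(g_{ij}) ∧ dx_i ∧ dx_j = sum_{i<j, k} (∂g_{ij}/∂x_k) dx_k ∧ dx_i ∧ dx_j.
Expand each term, using dx_k ∧ dx_i ∧ dx_j = sgn(permutation) dx_{(a)} ∧ dx_{(b)} ∧ dx_{(c)} with (a < b < c) sorted:
  d(-y*z) includes (∂/∂z)(-y*z) dz = (-y) dz, which multiplied by dx ∧ dy gives (-y) dx ∧ dy ∧ dz
  d(-w^2 - x*y) includes (∂/∂x)(-w^2 - x*y) dx = (-y) dx, which multiplied by dy ∧ dw gives (-y) dx ∧ dy ∧ dw
Collecting like 3-forms: d(omega) = (-y) dx ∧ dy ∧ dz + (-y) dx ∧ dy ∧ dw.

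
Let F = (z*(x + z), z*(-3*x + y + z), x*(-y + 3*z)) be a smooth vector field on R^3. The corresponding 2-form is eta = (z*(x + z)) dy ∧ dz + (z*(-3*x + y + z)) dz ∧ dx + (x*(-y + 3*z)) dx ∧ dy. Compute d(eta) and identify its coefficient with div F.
d(eta) = (3*x + 2*z) dx ∧ dy ∧ dz; div F = 3*x + 2*z

For a 2-form in R^3 of the form above, applying d gives a 3-form with coefficient ∂P/∂x + ∂Q/∂y + ∂R/∂z:
  ∂P/∂x = z
  ∂Q/∂y = z
  ∂R/∂z = 3*x
Sum = 3*x + 2*z, which is exactly div F.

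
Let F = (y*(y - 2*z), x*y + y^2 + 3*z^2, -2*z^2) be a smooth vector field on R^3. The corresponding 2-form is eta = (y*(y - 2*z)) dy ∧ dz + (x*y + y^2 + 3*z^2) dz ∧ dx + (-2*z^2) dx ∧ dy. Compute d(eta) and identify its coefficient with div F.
d(eta) = (x + 2*y - 4*z) dx ∧ dy ∧ dz; div F = x + 2*y - 4*z

For a 2-form in R^3 of the form above, applying d gives a 3-form with coefficient ∂P/∂x + ∂Q/∂y + ∂R/∂z:
  ∂P/∂x = 0
  ∂Q/∂y = x + 2*y
  ∂R/∂z = -4*z
Sum = x + 2*y - 4*z, which is exactly div F.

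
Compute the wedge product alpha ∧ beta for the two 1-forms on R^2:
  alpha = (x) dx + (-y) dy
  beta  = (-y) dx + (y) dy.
alpha ∧ beta = (y*(x - y)) dx ∧ dy

Distribute the wedge, using dx_i ∧ dx_j = -dx_j ∧ dx_i and dx_i ∧ dx_i = 0. For each pair (i, j) with i < j, the coefficient of dx_i ∧ dx_j in alpha ∧ beta is (alpha_i * beta_j - alpha_j * beta_i). Collecting: alpha ∧ beta = (y*(x - y)) dx ∧ dy.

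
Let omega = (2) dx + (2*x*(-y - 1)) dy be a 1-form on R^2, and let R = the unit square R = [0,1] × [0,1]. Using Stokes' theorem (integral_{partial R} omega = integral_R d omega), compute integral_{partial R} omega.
integral_(partial R) omega = -3

Stokes: integral_partial_R omega = integral_R d omega with d omega = (∂Q/∂x - ∂P/∂y) dx ∧ dy.
  ∂Q/∂x = -2*y - 2
  ∂P/∂y = 0
  integrand = ∂Q/∂x - ∂P/∂y = -2*y - 2.
Integrating over R: integral_0^1 integral_0^1 (-2*y - 2) dx dy = -3.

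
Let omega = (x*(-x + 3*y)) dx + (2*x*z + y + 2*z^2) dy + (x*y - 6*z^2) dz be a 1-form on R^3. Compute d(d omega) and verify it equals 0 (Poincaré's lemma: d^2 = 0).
d(d omega) = 0

Step 1: d omega = sum_{i<j} (∂f_j/∂x_i - ∂f_i/∂x_j) dx_i ∧ dx_j:
  coeff of dx ∧ dy: -3*x + 2*z
  coeff of dx ∧ dz: y
  coeff of dy ∧ dz: -x - 4*z
Step 2: Apply d again to each 2-form coefficient. The only possible 3-form in R^3 is dx ∧ dy ∧ dz, with coefficient
  ∂(coeff of dy∧dz)/∂x - ∂(coeff of dx∧dz)/∂y + ∂(coeff of dx∧dy)/∂z
  = ∂/∂x (-x - 4*z) - ∂/∂y (y) + ∂/∂z (-3*x + 2*z).
Each of these terms simplifies to sums of mixed partials that cancel in pairs. The result is 0 (by equality of mixed partials for smooth functions — Schwarz / Clairaut).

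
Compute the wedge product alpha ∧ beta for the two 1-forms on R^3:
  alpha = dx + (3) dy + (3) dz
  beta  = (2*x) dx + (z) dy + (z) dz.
alpha ∧ beta = (-6*x + z) dx ∧ dy + (-6*x + z) dx ∧ dz

Distribute the wedge, using dx_i ∧ dx_j = -dx_j ∧ dx_i and dx_i ∧ dx_i = 0. For each pair (i, j) with i < j, the coefficient of dx_i ∧ dx_j in alpha ∧ beta is (alpha_i * beta_j - alpha_j * beta_i). Collecting: alpha ∧ beta = (-6*x + z) dx ∧ dy + (-6*x + z) dx ∧ dz.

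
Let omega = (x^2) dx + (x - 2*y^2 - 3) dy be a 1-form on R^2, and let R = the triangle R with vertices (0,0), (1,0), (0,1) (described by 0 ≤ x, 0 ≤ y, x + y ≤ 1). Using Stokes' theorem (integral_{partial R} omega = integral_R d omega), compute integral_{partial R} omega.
integral_(partial R) omega = 1/2

Stokes: integral_partial_R omega = integral_R d omega with d omega = (∂Q/∂x - ∂P/∂y) dx ∧ dy.
  ∂Q/∂x = 1
  ∂P/∂y = 0
  integrand = ∂Q/∂x - ∂P/∂y = 1.
Integrating over R: integral_0^1 integral_0^{1-x} (1) dy dx = 1/2.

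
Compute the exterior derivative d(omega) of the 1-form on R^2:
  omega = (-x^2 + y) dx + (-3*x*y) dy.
d(omega) = (-3*y - 1) dx ∧ dy

For a 1-form omega = sum_i f_i dx_i, the exterior derivative is
  d(omega) = sum_{i < j} (∂f_j/∂x_i - ∂f_i/∂x_j) dx_i ∧ dx_j.
  coefficient of dx ∧ dy: ∂f_2/∂x - ∂f_1/∂y = ∂(-3*x*y)/∂x - ∂(-x^2 + y)/∂y = -3*y - 1
Assembling: d(omega) = (-3*y - 1) dx ∧ dy.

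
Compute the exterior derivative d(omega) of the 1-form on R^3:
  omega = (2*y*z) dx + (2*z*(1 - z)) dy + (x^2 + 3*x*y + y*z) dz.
d(omega) = (-2*z) dx ∧ dy + (2*x + y) dx ∧ dz + (3*x + 5*z - 2) dy ∧ dz

For a 1-form omega = sum_i f_i dx_i, the exterior derivative is
  d(omega) = sum_{i < j} (∂f_j/∂x_i - ∂f_i/∂x_j) dx_i ∧ dx_j.
  coefficient of dx ∧ dy: ∂f_2/∂x - ∂f_1/∂y = ∂(2*z*(1 - z))/∂x - ∂(2*y*z)/∂y = -2*z
  coefficient of dx ∧ dz: ∂f_3/∂x - ∂f_1/∂z = ∂(x^2 + 3*x*y + y*z)/∂x - ∂(2*y*z)/∂z = 2*x + y
  coefficient of dy ∧ dz: ∂f_3/∂y - ∂f_2/∂z = ∂(x^2 + 3*x*y + y*z)/∂y - ∂(2*z*(1 - z))/∂z = 3*x + 5*z - 2
Assembling: d(omega) = (-2*z) dx ∧ dy + (2*x + y) dx ∧ dz + (3*x + 5*z - 2) dy ∧ dz.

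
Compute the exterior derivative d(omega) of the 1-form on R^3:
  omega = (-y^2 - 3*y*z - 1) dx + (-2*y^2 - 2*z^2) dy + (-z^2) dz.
d(omega) = (2*y + 3*z) dx ∧ dy + (3*y) dx ∧ dz + (4*z) dy ∧ dz

For a 1-form omega = sum_i f_i dx_i, the exterior derivative is
  d(omega) = sum_{i < j} (∂f_j/∂x_i - ∂f_i/∂x_j) dx_i ∧ dx_j.
  coefficient of dx ∧ dy: ∂f_2/∂x - ∂f_1/∂y = ∂(-2*y^2 - 2*z^2)/∂x - ∂(-y^2 - 3*y*z - 1)/∂y = 2*y + 3*z
  coefficient of dx ∧ dz: ∂f_3/∂x - ∂f_1/∂z = ∂(-z^2)/∂x - ∂(-y^2 - 3*y*z - 1)/∂z = 3*y
  coefficient of dy ∧ dz: ∂f_3/∂y - ∂f_2/∂z = ∂(-z^2)/∂y - ∂(-2*y^2 - 2*z^2)/∂z = 4*z
Assembling: d(omega) = (2*y + 3*z) dx ∧ dy + (3*y) dx ∧ dz + (4*z) dy ∧ dz.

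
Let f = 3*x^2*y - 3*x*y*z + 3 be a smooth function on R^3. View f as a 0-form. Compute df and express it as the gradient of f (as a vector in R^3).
df = (3*y*(2*x - z)) dx + (3*x*(x - z)) dy + (-3*x*y) dz; grad f = (3*y*(2*x - z), 3*x*(x - z), -3*x*y)

For a 0-form f, d f = (∂f/∂x) dx + (∂f/∂y) dy + (∂f/∂z) dz. The components of the vector representation are exactly the entries of grad f in Cartesian coordinates:
  ∂f/∂x = 3*y*(2*x - z)
  ∂f/∂y = 3*x*(x - z)
  ∂f/∂z = -3*x*y.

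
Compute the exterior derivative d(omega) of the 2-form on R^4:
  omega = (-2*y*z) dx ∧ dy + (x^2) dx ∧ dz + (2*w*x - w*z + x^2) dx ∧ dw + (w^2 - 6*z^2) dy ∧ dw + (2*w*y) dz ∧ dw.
d(omega) = (-2*y) dx ∧ dy ∧ dz + (w) dx ∧ dz ∧ dw + (2*w + 12*z) dy ∧ dz ∧ dw

For a 2-form omega = sum_{i<j} g_{ij} dx_i ∧ dx_j, the exterior derivative is
  d(omega) = sum_{i<j} d(g_{ij}) ∧ dx_i ∧ dx_j = sum_{i<j, k} (∂g_{ij}/∂x_k) dx_k ∧ dx_i ∧ dx_j.
Expand each term, using dx_k ∧ dx_i ∧ dx_j = sgn(permutation) dx_{(a)} ∧ dx_{(b)} ∧ dx_{(c)} with (a < b < c) sorted:
  d(-2*y*z) includes (∂/∂z)(-2*y*z) dz = (-2*y) dz, which multiplied by dx ∧ dy gives (-2*y) dx ∧ dy ∧ dz
  d(2*w*x - w*z + x^2) includes (∂/∂z)(2*w*x - w*z + x^2) dz = (-w) dz, which multiplied by dx ∧ dw gives (w) dx ∧ dz ∧ dw
  d(w^2 - 6*z^2) includes (∂/∂z)(w^2 - 6*z^2) dz = (-12*z) dz, which multiplied by dy ∧ dw gives (12*z) dy ∧ dz ∧ dw
  d(2*w*y) includes (∂/∂y)(2*w*y) dy = (2*w) dy, which multiplied by dz ∧ dw gives (2*w) dy ∧ dz ∧ dw
Collecting like 3-forms: d(omega) = (-2*y) dx ∧ dy ∧ dz + (w) dx ∧ dz ∧ dw + (2*w + 12*z) dy ∧ dz ∧ dw.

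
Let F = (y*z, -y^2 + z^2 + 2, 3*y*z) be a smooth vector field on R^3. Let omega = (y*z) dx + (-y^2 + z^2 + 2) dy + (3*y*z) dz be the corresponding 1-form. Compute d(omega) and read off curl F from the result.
d(omega) = (z) dy ∧ dz + (y) dz ∧ dx + (-z) dx ∧ dy; curl F = (z, y, -z)

d omega = sum_{i<j} (∂f_j/∂x_i - ∂f_i/∂x_j) dx_i ∧ dx_j. Under the identification (dy ∧ dz, dz ∧ dx, dx ∧ dy) ↔ (e_x, e_y, e_z), the coefficients are exactly the components of curl F. Compute:
  ∂R/∂y - ∂Q/∂z = (3*z) - (2*z) = z
  ∂P/∂z - ∂R/∂x = (y) - (0) = y
  ∂Q/∂x - ∂P/∂y = (0) - (z) = -z.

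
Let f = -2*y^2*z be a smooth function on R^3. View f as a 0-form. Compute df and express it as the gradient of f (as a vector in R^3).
df = (0) dx + (-4*y*z) dy + (-2*y^2) dz; grad f = (0, -4*y*z, -2*y^2)

For a 0-form f, d f = (∂f/∂x) dx + (∂f/∂y) dy + (∂f/∂z) dz. The components of the vector representation are exactly the entries of grad f in Cartesian coordinates:
  ∂f/∂x = 0
  ∂f/∂y = -4*y*z
  ∂f/∂z = -2*y^2.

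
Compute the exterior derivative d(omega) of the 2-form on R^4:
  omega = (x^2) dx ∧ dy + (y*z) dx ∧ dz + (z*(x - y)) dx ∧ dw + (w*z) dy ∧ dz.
d(omega) = (-z) dx ∧ dy ∧ dz + (z) dx ∧ dy ∧ dw + (-x + y) dx ∧ dz ∧ dw + (z) dy ∧ dz ∧ dw

For a 2-form omega = sum_{i<j} g_{ij} dx_i ∧ dx_j, the exterior derivative is
  d(omega) = sum_{i<j} d(g_{ij}) ∧ dx_i ∧ dx_j = sum_{i<j, k} (∂g_{ij}/∂x_k) dx_k ∧ dx_i ∧ dx_j.
Expand each term, using dx_k ∧ dx_i ∧ dx_j = sgn(permutation) dx_{(a)} ∧ dx_{(b)} ∧ dx_{(c)} with (a < b < c) sorted:
  d(y*z) includes (∂/∂y)(y*z) dy = (z) dy, which multiplied by dx ∧ dz gives (-z) dx ∧ dy ∧ dz
  d(z*(x - y)) includes (∂/∂y)(z*(x - y)) dy = (-z) dy, which multiplied by dx ∧ dw gives (z) dx ∧ dy ∧ dw
  d(z*(x - y)) includes (∂/∂z)(z*(x - y)) dz = (x - y) dz, which multiplied by dx ∧ dw gives (-x + y) dx ∧ dz ∧ dw
  d(w*z) includes (∂/∂w)(w*z) dw = (z) dw, which multiplied by dy ∧ dz gives (z) dy ∧ dz ∧ dw
Collecting like 3-forms: d(omega) = (-z) dx ∧ dy ∧ dz + (z) dx ∧ dy ∧ dw + (-x + y) dx ∧ dz ∧ dw + (z) dy ∧ dz ∧ dw.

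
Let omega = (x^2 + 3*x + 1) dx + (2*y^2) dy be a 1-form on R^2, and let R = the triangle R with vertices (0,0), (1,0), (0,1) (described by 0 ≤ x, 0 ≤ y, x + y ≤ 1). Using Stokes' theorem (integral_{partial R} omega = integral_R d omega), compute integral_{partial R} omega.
integral_(partial R) omega = 0

Stokes: integral_partial_R omega = integral_R d omega with d omega = (∂Q/∂x - ∂P/∂y) dx ∧ dy.
  ∂Q/∂x = 0
  ∂P/∂y = 0
  integrand = ∂Q/∂x - ∂P/∂y = 0.
Integrating over R: integral_0^1 integral_0^{1-x} (0) dy dx = 0.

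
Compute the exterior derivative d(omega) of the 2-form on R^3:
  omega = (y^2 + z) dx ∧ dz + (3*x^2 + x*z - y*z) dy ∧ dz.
d(omega) = (6*x - 2*y + z) dx ∧ dy ∧ dz

For a 2-form omega = sum_{i<j} g_{ij} dx_i ∧ dx_j, the exterior derivative is
  d(omega) = sum_{i<j} d(g_{ij}) ∧ dx_i ∧ dx_j = sum_{i<j, k} (∂g_{ij}/∂x_k) dx_k ∧ dx_i ∧ dx_j.
Expand each term, using dx_k ∧ dx_i ∧ dx_j = sgn(permutation) dx_{(a)} ∧ dx_{(b)} ∧ dx_{(c)} with (a < b < c) sorted:
  d(y^2 + z) includes (∂/∂y)(y^2 + z) dy = (2*y) dy, which multiplied by dx ∧ dz gives (-2*y) dx ∧ dy ∧ dz
  d(3*x^2 + x*z - y*z) includes (∂/∂x)(3*x^2 + x*z - y*z) dx = (6*x + z) dx, which multiplied by dy ∧ dz gives (6*x + z) dx ∧ dy ∧ dz
Collecting like 3-forms: d(omega) = (6*x - 2*y + z) dx ∧ dy ∧ dz.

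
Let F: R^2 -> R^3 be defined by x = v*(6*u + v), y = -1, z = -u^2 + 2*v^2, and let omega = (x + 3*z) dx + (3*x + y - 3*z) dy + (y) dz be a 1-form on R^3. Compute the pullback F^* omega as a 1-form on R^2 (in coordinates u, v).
F^* omega = (-18*u^2*v + 36*u*v^2 + 2*u + 42*v^3) du + (-18*u^3 + 30*u^2*v + 54*u*v^2 + 14*v^3 - 4*v) dv

Using F^*(f dg) = (f ∘ F) d(g ∘ F), substitute each coordinate x_i by F_i(u, v) in f_i, and replace dx_i by d F_i = (∂F_i/∂u) du + (∂F_i/∂v) dv.
  For the x component: f_1(F) = -3*u^2 + 6*u*v + 7*v^2; d F_1 = (6*v) du + (6*u + 2*v) dv
  For the y component: f_2(F) = 3*u^2 + 18*u*v - 3*v^2 - 1; d F_2 = (0) du + (0) dv
  For the z component: f_3(F) = -1; d F_3 = (-2*u) du + (4*v) dv
Combining and collecting du, dv coefficients:
  coeff of du: -18*u^2*v + 36*u*v^2 + 2*u + 42*v^3
  coeff of dv: -18*u^3 + 30*u^2*v + 54*u*v^2 + 14*v^3 - 4*v
F^* omega = (-18*u^2*v + 36*u*v^2 + 2*u + 42*v^3) du + (-18*u^3 + 30*u^2*v + 54*u*v^2 + 14*v^3 - 4*v) dv.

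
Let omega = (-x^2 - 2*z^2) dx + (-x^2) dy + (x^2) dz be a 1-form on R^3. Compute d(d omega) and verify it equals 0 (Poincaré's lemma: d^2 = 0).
d(d omega) = 0

Step 1: d omega = sum_{i<j} (∂f_j/∂x_i - ∂f_i/∂x_j) dx_i ∧ dx_j:
  coeff of dx ∧ dy: -2*x
  coeff of dx ∧ dz: 2*x + 4*z
  coeff of dy ∧ dz: 0
Step 2: Apply d again to each 2-form coefficient. The only possible 3-form in R^3 is dx ∧ dy ∧ dz, with coefficient
  ∂(coeff of dy∧dz)/∂x - ∂(coeff of dx∧dz)/∂y + ∂(coeff of dx∧dy)/∂z
  = ∂/∂x (0) - ∂/∂y (2*x + 4*z) + ∂/∂z (-2*x).
Each of these terms simplifies to sums of mixed partials that cancel in pairs. The result is 0 (by equality of mixed partials for smooth functions — Schwarz / Clairaut).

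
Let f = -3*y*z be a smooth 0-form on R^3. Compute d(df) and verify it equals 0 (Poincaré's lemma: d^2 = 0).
d(df) = 0

Step 1: df = sum_i (∂f/∂x_i) dx_i = (0) dx + (-3*z) dy + (-3*y) dz.
Step 2: Apply d again. Using the 1-form formula, the coefficient of dx ∧ dy in d(df) is ∂^2 f/∂x ∂y - ∂^2 f/∂y ∂x = (0) - (0) = 0 (equality of mixed partials for smooth f).
Similarly for dx ∧ dz and dy ∧ dz — all coefficients vanish. So d(df) = 0.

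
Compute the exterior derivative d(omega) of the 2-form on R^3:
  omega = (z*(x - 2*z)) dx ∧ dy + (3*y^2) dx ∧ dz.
d(omega) = (x - 6*y - 4*z) dx ∧ dy ∧ dz

For a 2-form omega = sum_{i<j} g_{ij} dx_i ∧ dx_j, the exterior derivative is
  d(omega) = sum_{i<j} d(g_{ij}) ∧ dx_i ∧ dx_j = sum_{i<j, k} (∂g_{ij}/∂x_k) dx_k ∧ dx_i ∧ dx_j.
Expand each term, using dx_k ∧ dx_i ∧ dx_j = sgn(permutation) dx_{(a)} ∧ dx_{(b)} ∧ dx_{(c)} with (a < b < c) sorted:
  d(z*(x - 2*z)) includes (∂/∂z)(z*(x - 2*z)) dz = (x - 4*z) dz, which multiplied by dx ∧ dy gives (x - 4*z) dx ∧ dy ∧ dz
  d(3*y^2) includes (∂/∂y)(3*y^2) dy = (6*y) dy, which multiplied by dx ∧ dz gives (-6*y) dx ∧ dy ∧ dz
Collecting like 3-forms: d(omega) = (x - 6*y - 4*z) dx ∧ dy ∧ dz.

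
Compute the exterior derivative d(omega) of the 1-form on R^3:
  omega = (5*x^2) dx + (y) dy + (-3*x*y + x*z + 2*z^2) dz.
d(omega) = (-3*y + z) dx ∧ dz + (-3*x) dy ∧ dz

For a 1-form omega = sum_i f_i dx_i, the exterior derivative is
  d(omega) = sum_{i < j} (∂f_j/∂x_i - ∂f_i/∂x_j) dx_i ∧ dx_j.
  coefficient of dx ∧ dz: ∂f_3/∂x - ∂f_1/∂z = ∂(-3*x*y + x*z + 2*z^2)/∂x - ∂(5*x^2)/∂z = -3*y + z
  coefficient of dy ∧ dz: ∂f_3/∂y - ∂f_2/∂z = ∂(-3*x*y + x*z + 2*z^2)/∂y - ∂(y)/∂z = -3*x
Assembling: d(omega) = (-3*y + z) dx ∧ dz + (-3*x) dy ∧ dz.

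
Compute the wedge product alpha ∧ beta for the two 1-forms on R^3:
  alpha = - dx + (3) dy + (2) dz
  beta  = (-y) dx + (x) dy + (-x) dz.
alpha ∧ beta = (-x + 3*y) dx ∧ dy + (x + 2*y) dx ∧ dz + (-5*x) dy ∧ dz

Distribute the wedge, using dx_i ∧ dx_j = -dx_j ∧ dx_i and dx_i ∧ dx_i = 0. For each pair (i, j) with i < j, the coefficient of dx_i ∧ dx_j in alpha ∧ beta is (alpha_i * beta_j - alpha_j * beta_i). Collecting: alpha ∧ beta = (-x + 3*y) dx ∧ dy + (x + 2*y) dx ∧ dz + (-5*x) dy ∧ dz.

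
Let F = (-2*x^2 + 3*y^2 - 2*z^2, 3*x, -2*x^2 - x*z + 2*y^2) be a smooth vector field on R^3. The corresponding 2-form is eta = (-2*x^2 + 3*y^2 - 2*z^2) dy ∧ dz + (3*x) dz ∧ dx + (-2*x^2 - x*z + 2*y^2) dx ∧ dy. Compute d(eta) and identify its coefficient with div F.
d(eta) = (-5*x) dx ∧ dy ∧ dz; div F = -5*x

For a 2-form in R^3 of the form above, applying d gives a 3-form with coefficient ∂P/∂x + ∂Q/∂y + ∂R/∂z:
  ∂P/∂x = -4*x
  ∂Q/∂y = 0
  ∂R/∂z = -x
Sum = -5*x, which is exactly div F.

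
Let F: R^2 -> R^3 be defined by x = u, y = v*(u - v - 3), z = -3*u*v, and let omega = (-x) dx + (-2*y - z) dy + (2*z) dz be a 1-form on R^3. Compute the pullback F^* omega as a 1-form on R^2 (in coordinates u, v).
F^* omega = (19*u*v^2 - u + 2*v^3 + 6*v^2) du + (v*(19*u^2 + 3*u - 4*v^2 - 18*v - 18)) dv

Using F^*(f dg) = (f ∘ F) d(g ∘ F), substitute each coordinate x_i by F_i(u, v) in f_i, and replace dx_i by d F_i = (∂F_i/∂u) du + (∂F_i/∂v) dv.
  For the x component: f_1(F) = -u; d F_1 = (1) du + (0) dv
  For the y component: f_2(F) = v*(u + 2*v + 6); d F_2 = (v) du + (u - 2*v - 3) dv
  For the z component: f_3(F) = -6*u*v; d F_3 = (-3*v) du + (-3*u) dv
Combining and collecting du, dv coefficients:
  coeff of du: 19*u*v^2 - u + 2*v^3 + 6*v^2
  coeff of dv: v*(19*u^2 + 3*u - 4*v^2 - 18*v - 18)
F^* omega = (19*u*v^2 - u + 2*v^3 + 6*v^2) du + (v*(19*u^2 + 3*u - 4*v^2 - 18*v - 18)) dv.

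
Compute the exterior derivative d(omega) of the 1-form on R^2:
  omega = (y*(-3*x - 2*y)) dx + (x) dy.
d(omega) = (3*x + 4*y + 1) dx ∧ dy

For a 1-form omega = sum_i f_i dx_i, the exterior derivative is
  d(omega) = sum_{i < j} (∂f_j/∂x_i - ∂f_i/∂x_j) dx_i ∧ dx_j.
  coefficient of dx ∧ dy: ∂f_2/∂x - ∂f_1/∂y = ∂(x)/∂x - ∂(y*(-3*x - 2*y))/∂y = 3*x + 4*y + 1
Assembling: d(omega) = (3*x + 4*y + 1) dx ∧ dy.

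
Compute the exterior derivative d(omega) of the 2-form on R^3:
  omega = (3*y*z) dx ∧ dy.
d(omega) = (3*y) dx ∧ dy ∧ dz

For a 2-form omega = sum_{i<j} g_{ij} dx_i ∧ dx_j, the exterior derivative is
  d(omega) = sum_{i<j} d(g_{ij}) ∧ dx_i ∧ dx_j = sum_{i<j, k} (∂g_{ij}/∂x_k) dx_k ∧ dx_i ∧ dx_j.
Expand each term, using dx_k ∧ dx_i ∧ dx_j = sgn(permutation) dx_{(a)} ∧ dx_{(b)} ∧ dx_{(c)} with (a < b < c) sorted:
  d(3*y*z) includes (∂/∂z)(3*y*z) dz = (3*y) dz, which multiplied by dx ∧ dy gives (3*y) dx ∧ dy ∧ dz
Collecting like 3-forms: d(omega) = (3*y) dx ∧ dy ∧ dz.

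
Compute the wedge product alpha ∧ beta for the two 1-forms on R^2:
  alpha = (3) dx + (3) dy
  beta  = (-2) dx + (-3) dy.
alpha ∧ beta = (-3) dx ∧ dy

Distribute the wedge, using dx_i ∧ dx_j = -dx_j ∧ dx_i and dx_i ∧ dx_i = 0. For each pair (i, j) with i < j, the coefficient of dx_i ∧ dx_j in alpha ∧ beta is (alpha_i * beta_j - alpha_j * beta_i). Collecting: alpha ∧ beta = (-3) dx ∧ dy.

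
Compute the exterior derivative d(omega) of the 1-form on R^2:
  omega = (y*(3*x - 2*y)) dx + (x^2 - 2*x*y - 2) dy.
d(omega) = (-x + 2*y) dx ∧ dy

For a 1-form omega = sum_i f_i dx_i, the exterior derivative is
  d(omega) = sum_{i < j} (∂f_j/∂x_i - ∂f_i/∂x_j) dx_i ∧ dx_j.
  coefficient of dx ∧ dy: ∂f_2/∂x - ∂f_1/∂y = ∂(x^2 - 2*x*y - 2)/∂x - ∂(y*(3*x - 2*y))/∂y = -x + 2*y
Assembling: d(omega) = (-x + 2*y) dx ∧ dy.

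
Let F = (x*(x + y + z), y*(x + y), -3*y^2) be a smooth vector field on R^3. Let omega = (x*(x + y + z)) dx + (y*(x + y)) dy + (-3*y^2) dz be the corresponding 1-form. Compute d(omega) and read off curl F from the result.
d(omega) = (-6*y) dy ∧ dz + (x) dz ∧ dx + (-x + y) dx ∧ dy; curl F = (-6*y, x, -x + y)

d omega = sum_{i<j} (∂f_j/∂x_i - ∂f_i/∂x_j) dx_i ∧ dx_j. Under the identification (dy ∧ dz, dz ∧ dx, dx ∧ dy) ↔ (e_x, e_y, e_z), the coefficients are exactly the components of curl F. Compute:
  ∂R/∂y - ∂Q/∂z = (-6*y) - (0) = -6*y
  ∂P/∂z - ∂R/∂x = (x) - (0) = x
  ∂Q/∂x - ∂P/∂y = (y) - (x) = -x + y.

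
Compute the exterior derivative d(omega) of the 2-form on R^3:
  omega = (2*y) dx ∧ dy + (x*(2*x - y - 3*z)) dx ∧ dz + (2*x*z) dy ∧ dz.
d(omega) = (x + 2*z) dx ∧ dy ∧ dz

For a 2-form omega = sum_{i<j} g_{ij} dx_i ∧ dx_j, the exterior derivative is
  d(omega) = sum_{i<j} d(g_{ij}) ∧ dx_i ∧ dx_j = sum_{i<j, k} (∂g_{ij}/∂x_k) dx_k ∧ dx_i ∧ dx_j.
Expand each term, using dx_k ∧ dx_i ∧ dx_j = sgn(permutation) dx_{(a)} ∧ dx_{(b)} ∧ dx_{(c)} with (a < b < c) sorted:
  d(x*(2*x - y - 3*z)) includes (∂/∂y)(x*(2*x - y - 3*z)) dy = (-x) dy, which multiplied by dx ∧ dz gives (x) dx ∧ dy ∧ dz
  d(2*x*z) includes (∂/∂x)(2*x*z) dx = (2*z) dx, which multiplied by dy ∧ dz gives (2*z) dx ∧ dy ∧ dz
Collecting like 3-forms: d(omega) = (x + 2*z) dx ∧ dy ∧ dz.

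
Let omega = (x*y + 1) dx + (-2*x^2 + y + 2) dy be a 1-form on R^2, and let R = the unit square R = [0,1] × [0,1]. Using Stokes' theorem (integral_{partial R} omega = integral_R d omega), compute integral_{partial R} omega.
integral_(partial R) omega = -5/2

Stokes: integral_partial_R omega = integral_R d omega with d omega = (∂Q/∂x - ∂P/∂y) dx ∧ dy.
  ∂Q/∂x = -4*x
  ∂P/∂y = x
  integrand = ∂Q/∂x - ∂P/∂y = -5*x.
Integrating over R: integral_0^1 integral_0^1 (-5*x) dx dy = -5/2.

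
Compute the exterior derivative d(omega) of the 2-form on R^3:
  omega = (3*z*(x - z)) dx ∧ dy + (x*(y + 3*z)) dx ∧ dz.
d(omega) = (2*x - 6*z) dx ∧ dy ∧ dz

For a 2-form omega = sum_{i<j} g_{ij} dx_i ∧ dx_j, the exterior derivative is
  d(omega) = sum_{i<j} d(g_{ij}) ∧ dx_i ∧ dx_j = sum_{i<j, k} (∂g_{ij}/∂x_k) dx_k ∧ dx_i ∧ dx_j.
Expand each term, using dx_k ∧ dx_i ∧ dx_j = sgn(permutation) dx_{(a)} ∧ dx_{(b)} ∧ dx_{(c)} with (a < b < c) sorted:
  d(3*z*(x - z)) includes (∂/∂z)(3*z*(x - z)) dz = (3*x - 6*z) dz, which multiplied by dx ∧ dy gives (3*x - 6*z) dx ∧ dy ∧ dz
  d(x*(y + 3*z)) includes (∂/∂y)(x*(y + 3*z)) dy = (x) dy, which multiplied by dx ∧ dz gives (-x) dx ∧ dy ∧ dz
Collecting like 3-forms: d(omega) = (2*x - 6*z) dx ∧ dy ∧ dz.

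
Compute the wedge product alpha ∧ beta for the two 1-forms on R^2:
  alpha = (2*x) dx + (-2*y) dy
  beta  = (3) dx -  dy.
alpha ∧ beta = (-2*x + 6*y) dx ∧ dy

Distribute the wedge, using dx_i ∧ dx_j = -dx_j ∧ dx_i and dx_i ∧ dx_i = 0. For each pair (i, j) with i < j, the coefficient of dx_i ∧ dx_j in alpha ∧ beta is (alpha_i * beta_j - alpha_j * beta_i). Collecting: alpha ∧ beta = (-2*x + 6*y) dx ∧ dy.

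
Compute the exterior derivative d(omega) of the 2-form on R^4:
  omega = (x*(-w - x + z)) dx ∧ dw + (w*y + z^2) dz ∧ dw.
d(omega) = (-x) dx ∧ dz ∧ dw + (w) dy ∧ dz ∧ dw

For a 2-form omega = sum_{i<j} g_{ij} dx_i ∧ dx_j, the exterior derivative is
  d(omega) = sum_{i<j} d(g_{ij}) ∧ dx_i ∧ dx_j = sum_{i<j, k} (∂g_{ij}/∂x_k) dx_k ∧ dx_i ∧ dx_j.
Expand each term, using dx_k ∧ dx_i ∧ dx_j = sgn(permutation) dx_{(a)} ∧ dx_{(b)} ∧ dx_{(c)} with (a < b < c) sorted:
  d(x*(-w - x + z)) includes (∂/∂z)(x*(-w - x + z)) dz = (x) dz, which multiplied by dx ∧ dw gives (-x) dx ∧ dz ∧ dw
  d(w*y + z^2) includes (∂/∂y)(w*y + z^2) dy = (w) dy, which multiplied by dz ∧ dw gives (w) dy ∧ dz ∧ dw
Collecting like 3-forms: d(omega) = (-x) dx ∧ dz ∧ dw + (w) dy ∧ dz ∧ dw.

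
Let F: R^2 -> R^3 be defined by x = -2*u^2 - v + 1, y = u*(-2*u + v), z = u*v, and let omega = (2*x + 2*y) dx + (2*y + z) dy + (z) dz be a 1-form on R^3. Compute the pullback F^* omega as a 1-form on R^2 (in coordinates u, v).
F^* omega = (4*u*(12*u^2 - 6*u*v + v^2 + 2*v - 2)) du + (-4*u^3 + 4*u^2*v + 8*u^2 - 2*u*v + 2*v - 2) dv

Using F^*(f dg) = (f ∘ F) d(g ∘ F), substitute each coordinate x_i by F_i(u, v) in f_i, and replace dx_i by d F_i = (∂F_i/∂u) du + (∂F_i/∂v) dv.
  For the x component: f_1(F) = -8*u^2 + 2*u*v - 2*v + 2; d F_1 = (-4*u) du + (-1) dv
  For the y component: f_2(F) = u*(-4*u + 3*v); d F_2 = (-4*u + v) du + (u) dv
  For the z component: f_3(F) = u*v; d F_3 = (v) du + (u) dv
Combining and collecting du, dv coefficients:
  coeff of du: 4*u*(12*u^2 - 6*u*v + v^2 + 2*v - 2)
  coeff of dv: -4*u^3 + 4*u^2*v + 8*u^2 - 2*u*v + 2*v - 2
F^* omega = (4*u*(12*u^2 - 6*u*v + v^2 + 2*v - 2)) du + (-4*u^3 + 4*u^2*v + 8*u^2 - 2*u*v + 2*v - 2) dv.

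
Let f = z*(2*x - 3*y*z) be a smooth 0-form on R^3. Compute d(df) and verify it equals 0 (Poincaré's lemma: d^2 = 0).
d(df) = 0

Step 1: df = sum_i (∂f/∂x_i) dx_i = (2*z) dx + (-3*z^2) dy + (2*x - 6*y*z) dz.
Step 2: Apply d again. Using the 1-form formula, the coefficient of dx ∧ dy in d(df) is ∂^2 f/∂x ∂y - ∂^2 f/∂y ∂x = (0) - (0) = 0 (equality of mixed partials for smooth f).
Similarly for dx ∧ dz and dy ∧ dz — all coefficients vanish. So d(df) = 0.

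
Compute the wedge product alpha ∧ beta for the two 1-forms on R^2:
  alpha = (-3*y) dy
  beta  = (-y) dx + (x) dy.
alpha ∧ beta = (-3*y^2) dx ∧ dy

Distribute the wedge, using dx_i ∧ dx_j = -dx_j ∧ dx_i and dx_i ∧ dx_i = 0. For each pair (i, j) with i < j, the coefficient of dx_i ∧ dx_j in alpha ∧ beta is (alpha_i * beta_j - alpha_j * beta_i). Collecting: alpha ∧ beta = (-3*y^2) dx ∧ dy.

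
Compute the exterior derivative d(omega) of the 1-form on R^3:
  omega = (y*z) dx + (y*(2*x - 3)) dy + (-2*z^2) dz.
d(omega) = (2*y - z) dx ∧ dy + (-y) dx ∧ dz

For a 1-form omega = sum_i f_i dx_i, the exterior derivative is
  d(omega) = sum_{i < j} (∂f_j/∂x_i - ∂f_i/∂x_j) dx_i ∧ dx_j.
  coefficient of dx ∧ dy: ∂f_2/∂x - ∂f_1/∂y = ∂(y*(2*x - 3))/∂x - ∂(y*z)/∂y = 2*y - z
  coefficient of dx ∧ dz: ∂f_3/∂x - ∂f_1/∂z = ∂(-2*z^2)/∂x - ∂(y*z)/∂z = -y
Assembling: d(omega) = (2*y - z) dx ∧ dy + (-y) dx ∧ dz.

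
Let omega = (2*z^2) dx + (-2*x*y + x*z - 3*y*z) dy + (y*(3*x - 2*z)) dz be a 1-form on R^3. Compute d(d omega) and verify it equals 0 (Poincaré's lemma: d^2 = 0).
d(d omega) = 0

Step 1: d omega = sum_{i<j} (∂f_j/∂x_i - ∂f_i/∂x_j) dx_i ∧ dx_j:
  coeff of dx ∧ dy: -2*y + z
  coeff of dx ∧ dz: 3*y - 4*z
  coeff of dy ∧ dz: 2*x + 3*y - 2*z
Step 2: Apply d again to each 2-form coefficient. The only possible 3-form in R^3 is dx ∧ dy ∧ dz, with coefficient
  ∂(coeff of dy∧dz)/∂x - ∂(coeff of dx∧dz)/∂y + ∂(coeff of dx∧dy)/∂z
  = ∂/∂x (2*x + 3*y - 2*z) - ∂/∂y (3*y - 4*z) + ∂/∂z (-2*y + z).
Each of these terms simplifies to sums of mixed partials that cancel in pairs. The result is 0 (by equality of mixed partials for smooth functions — Schwarz / Clairaut).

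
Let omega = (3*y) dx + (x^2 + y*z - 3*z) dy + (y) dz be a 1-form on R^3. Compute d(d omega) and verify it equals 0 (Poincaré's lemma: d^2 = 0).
d(d omega) = 0

Step 1: d omega = sum_{i<j} (∂f_j/∂x_i - ∂f_i/∂x_j) dx_i ∧ dx_j:
  coeff of dx ∧ dy: 2*x - 3
  coeff of dx ∧ dz: 0
  coeff of dy ∧ dz: 4 - y
Step 2: Apply d again to each 2-form coefficient. The only possible 3-form in R^3 is dx ∧ dy ∧ dz, with coefficient
  ∂(coeff of dy∧dz)/∂x - ∂(coeff of dx∧dz)/∂y + ∂(coeff of dx∧dy)/∂z
  = ∂/∂x (4 - y) - ∂/∂y (0) + ∂/∂z (2*x - 3).
Each of these terms simplifies to sums of mixed partials that cancel in pairs. The result is 0 (by equality of mixed partials for smooth functions — Schwarz / Clairaut).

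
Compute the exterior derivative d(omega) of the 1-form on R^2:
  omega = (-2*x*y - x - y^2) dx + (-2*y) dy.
d(omega) = (2*x + 2*y) dx ∧ dy

For a 1-form omega = sum_i f_i dx_i, the exterior derivative is
  d(omega) = sum_{i < j} (∂f_j/∂x_i - ∂f_i/∂x_j) dx_i ∧ dx_j.
  coefficient of dx ∧ dy: ∂f_2/∂x - ∂f_1/∂y = ∂(-2*y)/∂x - ∂(-2*x*y - x - y^2)/∂y = 2*x + 2*y
Assembling: d(omega) = (2*x + 2*y) dx ∧ dy.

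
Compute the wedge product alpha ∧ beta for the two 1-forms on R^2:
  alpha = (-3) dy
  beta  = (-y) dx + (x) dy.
alpha ∧ beta = (-3*y) dx ∧ dy

Distribute the wedge, using dx_i ∧ dx_j = -dx_j ∧ dx_i and dx_i ∧ dx_i = 0. For each pair (i, j) with i < j, the coefficient of dx_i ∧ dx_j in alpha ∧ beta is (alpha_i * beta_j - alpha_j * beta_i). Collecting: alpha ∧ beta = (-3*y) dx ∧ dy.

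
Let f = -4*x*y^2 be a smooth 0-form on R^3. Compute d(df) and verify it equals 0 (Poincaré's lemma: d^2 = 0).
d(df) = 0

Step 1: df = sum_i (∂f/∂x_i) dx_i = (-4*y^2) dx + (-8*x*y) dy + (0) dz.
Step 2: Apply d again. Using the 1-form formula, the coefficient of dx ∧ dy in d(df) is ∂^2 f/∂x ∂y - ∂^2 f/∂y ∂x = (-8*y) - (-8*y) = 0 (equality of mixed partials for smooth f).
Similarly for dx ∧ dz and dy ∧ dz — all coefficients vanish. So d(df) = 0.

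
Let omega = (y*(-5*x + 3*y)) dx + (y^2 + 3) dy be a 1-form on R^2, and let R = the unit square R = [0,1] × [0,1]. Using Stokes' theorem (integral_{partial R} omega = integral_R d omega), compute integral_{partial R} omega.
integral_(partial R) omega = -1/2

Stokes: integral_partial_R omega = integral_R d omega with d omega = (∂Q/∂x - ∂P/∂y) dx ∧ dy.
  ∂Q/∂x = 0
  ∂P/∂y = -5*x + 6*y
  integrand = ∂Q/∂x - ∂P/∂y = 5*x - 6*y.
Integrating over R: integral_0^1 integral_0^1 (5*x - 6*y) dx dy = -1/2.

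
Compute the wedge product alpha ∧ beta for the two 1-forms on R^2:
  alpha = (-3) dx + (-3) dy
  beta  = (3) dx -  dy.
alpha ∧ beta = (12) dx ∧ dy

Distribute the wedge, using dx_i ∧ dx_j = -dx_j ∧ dx_i and dx_i ∧ dx_i = 0. For each pair (i, j) with i < j, the coefficient of dx_i ∧ dx_j in alpha ∧ beta is (alpha_i * beta_j - alpha_j * beta_i). Collecting: alpha ∧ beta = (12) dx ∧ dy.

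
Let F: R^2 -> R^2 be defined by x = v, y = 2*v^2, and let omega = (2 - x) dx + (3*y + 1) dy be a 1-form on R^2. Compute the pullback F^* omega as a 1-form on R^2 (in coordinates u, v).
F^* omega = (24*v^3 + 3*v + 2) dv

Using F^*(f dg) = (f ∘ F) d(g ∘ F), substitute each coordinate x_i by F_i(u, v) in f_i, and replace dx_i by d F_i = (∂F_i/∂u) du + (∂F_i/∂v) dv.
  For the x component: f_1(F) = 2 - v; d F_1 = (0) du + (1) dv
  For the y component: f_2(F) = 6*v^2 + 1; d F_2 = (0) du + (4*v) dv
Combining and collecting du, dv coefficients:
  coeff of du: 0
  coeff of dv: 24*v^3 + 3*v + 2
F^* omega = (24*v^3 + 3*v + 2) dv.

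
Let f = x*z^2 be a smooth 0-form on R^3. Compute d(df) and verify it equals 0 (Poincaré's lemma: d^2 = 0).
d(df) = 0

Step 1: df = sum_i (∂f/∂x_i) dx_i = (z^2) dx + (0) dy + (2*x*z) dz.
Step 2: Apply d again. Using the 1-form formula, the coefficient of dx ∧ dy in d(df) is ∂^2 f/∂x ∂y - ∂^2 f/∂y ∂x = (0) - (0) = 0 (equality of mixed partials for smooth f).
Similarly for dx ∧ dz and dy ∧ dz — all coefficients vanish. So d(df) = 0.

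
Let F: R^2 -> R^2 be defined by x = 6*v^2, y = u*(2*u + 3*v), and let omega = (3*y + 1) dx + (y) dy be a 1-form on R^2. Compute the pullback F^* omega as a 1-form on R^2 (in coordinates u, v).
F^* omega = (u*(8*u^2 + 18*u*v + 9*v^2)) du + (6*u^3 + 81*u^2*v + 108*u*v^2 + 12*v) dv

Using F^*(f dg) = (f ∘ F) d(g ∘ F), substitute each coordinate x_i by F_i(u, v) in f_i, and replace dx_i by d F_i = (∂F_i/∂u) du + (∂F_i/∂v) dv.
  For the x component: f_1(F) = 6*u^2 + 9*u*v + 1; d F_1 = (0) du + (12*v) dv
  For the y component: f_2(F) = u*(2*u + 3*v); d F_2 = (4*u + 3*v) du + (3*u) dv
Combining and collecting du, dv coefficients:
  coeff of du: u*(8*u^2 + 18*u*v + 9*v^2)
  coeff of dv: 6*u^3 + 81*u^2*v + 108*u*v^2 + 12*v
F^* omega = (u*(8*u^2 + 18*u*v + 9*v^2)) du + (6*u^3 + 81*u^2*v + 108*u*v^2 + 12*v) dv.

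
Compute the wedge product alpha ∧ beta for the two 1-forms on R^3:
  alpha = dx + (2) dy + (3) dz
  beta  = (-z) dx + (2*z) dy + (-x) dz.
alpha ∧ beta = (4*z) dx ∧ dy + (-x + 3*z) dx ∧ dz + (-2*x - 6*z) dy ∧ dz

Distribute the wedge, using dx_i ∧ dx_j = -dx_j ∧ dx_i and dx_i ∧ dx_i = 0. For each pair (i, j) with i < j, the coefficient of dx_i ∧ dx_j in alpha ∧ beta is (alpha_i * beta_j - alpha_j * beta_i). Collecting: alpha ∧ beta = (4*z) dx ∧ dy + (-x + 3*z) dx ∧ dz + (-2*x - 6*z) dy ∧ dz.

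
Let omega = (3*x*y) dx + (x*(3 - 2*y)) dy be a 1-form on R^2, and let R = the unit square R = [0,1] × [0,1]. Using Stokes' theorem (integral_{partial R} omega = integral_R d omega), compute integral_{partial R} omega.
integral_(partial R) omega = 1/2

Stokes: integral_partial_R omega = integral_R d omega with d omega = (∂Q/∂x - ∂P/∂y) dx ∧ dy.
  ∂Q/∂x = 3 - 2*y
  ∂P/∂y = 3*x
  integrand = ∂Q/∂x - ∂P/∂y = -3*x - 2*y + 3.
Integrating over R: integral_0^1 integral_0^1 (-3*x - 2*y + 3) dx dy = 1/2.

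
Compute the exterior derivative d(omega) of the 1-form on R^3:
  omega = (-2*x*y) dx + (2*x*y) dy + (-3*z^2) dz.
d(omega) = (2*x + 2*y) dx ∧ dy

For a 1-form omega = sum_i f_i dx_i, the exterior derivative is
  d(omega) = sum_{i < j} (∂f_j/∂x_i - ∂f_i/∂x_j) dx_i ∧ dx_j.
  coefficient of dx ∧ dy: ∂f_2/∂x - ∂f_1/∂y = ∂(2*x*y)/∂x - ∂(-2*x*y)/∂y = 2*x + 2*y
Assembling: d(omega) = (2*x + 2*y) dx ∧ dy.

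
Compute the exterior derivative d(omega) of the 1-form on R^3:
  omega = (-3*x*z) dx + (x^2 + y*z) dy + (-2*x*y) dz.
d(omega) = (2*x) dx ∧ dy + (3*x - 2*y) dx ∧ dz + (-2*x - y) dy ∧ dz

For a 1-form omega = sum_i f_i dx_i, the exterior derivative is
  d(omega) = sum_{i < j} (∂f_j/∂x_i - ∂f_i/∂x_j) dx_i ∧ dx_j.
  coefficient of dx ∧ dy: ∂f_2/∂x - ∂f_1/∂y = ∂(x^2 + y*z)/∂x - ∂(-3*x*z)/∂y = 2*x
  coefficient of dx ∧ dz: ∂f_3/∂x - ∂f_1/∂z = ∂(-2*x*y)/∂x - ∂(-3*x*z)/∂z = 3*x - 2*y
  coefficient of dy ∧ dz: ∂f_3/∂y - ∂f_2/∂z = ∂(-2*x*y)/∂y - ∂(x^2 + y*z)/∂z = -2*x - y
Assembling: d(omega) = (2*x) dx ∧ dy + (3*x - 2*y) dx ∧ dz + (-2*x - y) dy ∧ dz.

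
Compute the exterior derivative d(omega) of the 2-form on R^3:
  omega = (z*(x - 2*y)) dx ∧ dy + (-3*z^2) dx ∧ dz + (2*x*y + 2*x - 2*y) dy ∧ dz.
d(omega) = (x + 2) dx ∧ dy ∧ dz

For a 2-form omega = sum_{i<j} g_{ij} dx_i ∧ dx_j, the exterior derivative is
  d(omega) = sum_{i<j} d(g_{ij}) ∧ dx_i ∧ dx_j = sum_{i<j, k} (∂g_{ij}/∂x_k) dx_k ∧ dx_i ∧ dx_j.
Expand each term, using dx_k ∧ dx_i ∧ dx_j = sgn(permutation) dx_{(a)} ∧ dx_{(b)} ∧ dx_{(c)} with (a < b < c) sorted:
  d(z*(x - 2*y)) includes (∂/∂z)(z*(x - 2*y)) dz = (x - 2*y) dz, which multiplied by dx ∧ dy gives (x - 2*y) dx ∧ dy ∧ dz
  d(2*x*y + 2*x - 2*y) includes (∂/∂x)(2*x*y + 2*x - 2*y) dx = (2*y + 2) dx, which multiplied by dy ∧ dz gives (2*y + 2) dx ∧ dy ∧ dz
Collecting like 3-forms: d(omega) = (x + 2) dx ∧ dy ∧ dz.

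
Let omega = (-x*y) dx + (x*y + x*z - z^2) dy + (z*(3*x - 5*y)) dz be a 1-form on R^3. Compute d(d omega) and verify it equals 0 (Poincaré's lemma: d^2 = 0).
d(d omega) = 0

Step 1: d omega = sum_{i<j} (∂f_j/∂x_i - ∂f_i/∂x_j) dx_i ∧ dx_j:
  coeff of dx ∧ dy: x + y + z
  coeff of dx ∧ dz: 3*z
  coeff of dy ∧ dz: -x - 3*z
Step 2: Apply d again to each 2-form coefficient. The only possible 3-form in R^3 is dx ∧ dy ∧ dz, with coefficient
  ∂(coeff of dy∧dz)/∂x - ∂(coeff of dx∧dz)/∂y + ∂(coeff of dx∧dy)/∂z
  = ∂/∂x (-x - 3*z) - ∂/∂y (3*z) + ∂/∂z (x + y + z).
Each of these terms simplifies to sums of mixed partials that cancel in pairs. The result is 0 (by equality of mixed partials for smooth functions — Schwarz / Clairaut).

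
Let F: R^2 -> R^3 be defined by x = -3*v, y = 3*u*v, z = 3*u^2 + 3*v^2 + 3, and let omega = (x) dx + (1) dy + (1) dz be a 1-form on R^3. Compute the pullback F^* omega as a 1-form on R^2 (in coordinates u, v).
F^* omega = (6*u + 3*v) du + (3*u + 15*v) dv

Using F^*(f dg) = (f ∘ F) d(g ∘ F), substitute each coordinate x_i by F_i(u, v) in f_i, and replace dx_i by d F_i = (∂F_i/∂u) du + (∂F_i/∂v) dv.
  For the x component: f_1(F) = -3*v; d F_1 = (0) du + (-3) dv
  For the y component: f_2(F) = 1; d F_2 = (3*v) du + (3*u) dv
  For the z component: f_3(F) = 1; d F_3 = (6*u) du + (6*v) dv
Combining and collecting du, dv coefficients:
  coeff of du: 6*u + 3*v
  coeff of dv: 3*u + 15*v
F^* omega = (6*u + 3*v) du + (3*u + 15*v) dv.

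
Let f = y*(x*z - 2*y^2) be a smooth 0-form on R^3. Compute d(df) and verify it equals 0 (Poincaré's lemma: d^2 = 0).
d(df) = 0

Step 1: df = sum_i (∂f/∂x_i) dx_i = (y*z) dx + (x*z - 6*y^2) dy + (x*y) dz.
Step 2: Apply d again. Using the 1-form formula, the coefficient of dx ∧ dy in d(df) is ∂^2 f/∂x ∂y - ∂^2 f/∂y ∂x = (z) - (z) = 0 (equality of mixed partials for smooth f).
Similarly for dx ∧ dz and dy ∧ dz — all coefficients vanish. So d(df) = 0.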